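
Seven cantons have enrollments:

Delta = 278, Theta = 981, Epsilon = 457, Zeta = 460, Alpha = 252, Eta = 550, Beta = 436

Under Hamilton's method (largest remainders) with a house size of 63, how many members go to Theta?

Total 3414; standard divisor 3414/63 ≈ 54.19.
Standard quotas: Delta 5.130, Theta 18.103, Epsilon 8.433, Zeta 8.489, Alpha 4.650, Eta 10.149, Beta 8.046.
Lower quotas: Delta 5, Theta 18, Epsilon 8, Zeta 8, Alpha 4, Eta 10, Beta 8 (sum 61, leaving 2 seats).
Remainders in descending order: Alpha 0.650, Zeta 0.489, Epsilon 0.433, Eta 0.149, Delta 0.130, Theta 0.103, Beta 0.046.
Largest remainders: Alpha, Zeta receive the extra seats.
Theta receives 18.

18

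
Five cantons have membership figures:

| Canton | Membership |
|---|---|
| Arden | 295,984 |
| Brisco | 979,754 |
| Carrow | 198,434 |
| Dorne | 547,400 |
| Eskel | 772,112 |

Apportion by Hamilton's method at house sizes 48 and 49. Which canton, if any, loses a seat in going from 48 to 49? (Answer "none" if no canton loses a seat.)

At 48 seats: Arden 5, Brisco 17, Carrow 4, Dorne 9, Eskel 13.
At 49 seats: Arden 5, Brisco 17, Carrow 3, Dorne 10, Eskel 14.
Carrow drops from 4 to 3.

Carrow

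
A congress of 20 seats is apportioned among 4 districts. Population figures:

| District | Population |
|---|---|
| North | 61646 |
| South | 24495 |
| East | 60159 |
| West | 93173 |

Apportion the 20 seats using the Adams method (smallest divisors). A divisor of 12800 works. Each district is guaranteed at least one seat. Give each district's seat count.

North=5; South=2; East=5; West=8

With modified divisor 12800: modified quotas North 4.816, South 1.914, East 4.700, West 7.279.
Rounding up: North 5, South 2, East 5, West 8 (total 20).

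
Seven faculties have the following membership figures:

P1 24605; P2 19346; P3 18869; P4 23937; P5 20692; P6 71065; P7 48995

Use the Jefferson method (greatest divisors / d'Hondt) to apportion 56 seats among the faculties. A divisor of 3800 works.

P1=6; P2=5; P3=4; P4=6; P5=5; P6=18; P7=12

With modified divisor 3800: modified quotas P1 6.475, P2 5.091, P3 4.966, P4 6.299, P5 5.445, P6 18.701, P7 12.893.
Rounding down: P1 6, P2 5, P3 4, P4 6, P5 5, P6 18, P7 12 (total 56).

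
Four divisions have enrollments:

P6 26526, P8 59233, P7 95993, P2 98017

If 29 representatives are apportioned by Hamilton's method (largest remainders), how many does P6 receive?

3

Total 279769; standard divisor 279769/29 ≈ 9647.207.
Standard quotas: P6 2.7496, P8 6.1399, P7 9.9503, P2 10.1601.
Lower quotas: P6 2, P8 6, P7 9, P2 10 (sum 27, leaving 2 seats).
Remainders in descending order: P7 0.9503, P6 0.7496, P2 0.1601, P8 0.1399.
Largest remainders: P7, P6 receive the extra seats.
P6 receives 3.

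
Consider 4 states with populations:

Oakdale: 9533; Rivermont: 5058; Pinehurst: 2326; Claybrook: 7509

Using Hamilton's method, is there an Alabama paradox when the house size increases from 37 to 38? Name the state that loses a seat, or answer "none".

Pinehurst

At 37 seats: Oakdale 14, Rivermont 8, Pinehurst 4, Claybrook 11.
At 38 seats: Oakdale 15, Rivermont 8, Pinehurst 3, Claybrook 12.
Pinehurst drops from 4 to 3.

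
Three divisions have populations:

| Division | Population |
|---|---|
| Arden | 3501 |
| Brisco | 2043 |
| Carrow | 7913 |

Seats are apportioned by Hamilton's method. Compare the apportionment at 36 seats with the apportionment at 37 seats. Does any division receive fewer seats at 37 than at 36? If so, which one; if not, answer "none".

Brisco

At 36 seats: Arden 9, Brisco 6, Carrow 21.
At 37 seats: Arden 10, Brisco 5, Carrow 22.
Brisco drops from 6 to 5.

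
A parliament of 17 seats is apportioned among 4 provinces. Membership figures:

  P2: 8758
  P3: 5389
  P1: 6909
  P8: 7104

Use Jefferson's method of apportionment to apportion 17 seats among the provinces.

P2=6; P3=3; P1=4; P8=4

Standard divisor 28160/17 ≈ 1656.471; standard quotas: P2 5.287, P3 3.253, P1 4.171, P8 4.289.
Rounding down gives 5, 3, 4, 4 = 16 seats, so the divisor must be adjusted.
With modified divisor 1440: modified quotas P2 6.082, P3 3.742, P1 4.798, P8 4.933.
Rounding down: P2 6, P3 3, P1 4, P8 4 (total 17).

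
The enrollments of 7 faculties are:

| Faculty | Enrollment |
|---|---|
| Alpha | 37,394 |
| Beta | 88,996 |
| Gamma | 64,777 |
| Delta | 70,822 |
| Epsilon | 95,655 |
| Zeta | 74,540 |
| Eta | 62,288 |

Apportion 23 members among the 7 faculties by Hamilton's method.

Standard divisor: 494472 ÷ 23 ≈ 21498.783.
Standard quotas: Alpha 1.7394, Beta 4.1396, Gamma 3.0131, Delta 3.2942, Epsilon 4.4493, Zeta 3.4672, Eta 2.8973.
Lower quotas: Alpha 1, Beta 4, Gamma 3, Delta 3, Epsilon 4, Zeta 3, Eta 2 (sum 20, leaving 3 seats).
Remainders in descending order: Eta 0.8973, Alpha 0.7394, Zeta 0.4672, Epsilon 0.4493, Delta 0.2942, Beta 0.1396, Gamma 0.0131.
Largest remainders: Eta, Alpha, Zeta receive the extra seats.

Alpha 2, Beta 4, Gamma 3, Delta 3, Epsilon 4, Zeta 4, Eta 3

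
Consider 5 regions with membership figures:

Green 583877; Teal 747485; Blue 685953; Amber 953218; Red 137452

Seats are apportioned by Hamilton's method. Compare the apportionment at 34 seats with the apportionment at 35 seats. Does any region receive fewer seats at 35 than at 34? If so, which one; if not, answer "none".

Red

At 34 seats: Green 6, Teal 8, Blue 8, Amber 10, Red 2.
At 35 seats: Green 7, Teal 8, Blue 8, Amber 11, Red 1.
Red drops from 2 to 1.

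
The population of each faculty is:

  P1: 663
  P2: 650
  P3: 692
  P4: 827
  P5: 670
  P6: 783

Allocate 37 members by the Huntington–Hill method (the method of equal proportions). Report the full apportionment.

P1: 6, P2: 5, P3: 6, P4: 7, P5: 6, P6: 7

With divisor 120: modified quotas P1 5.525, P2 5.417, P3 5.767, P4 6.892, P5 5.583, P6 6.525.
Geometric-mean thresholds: P1 √(5·6)=5.477, P2 √(5·6)=5.477, P3 √(5·6)=5.477, P4 √(6·7)=6.481, P5 √(5·6)=5.477, P6 √(6·7)=6.481.
Each quota rounded against its threshold gives P1 6, P2 5, P3 6, P4 7, P5 6, P6 7 (total 37).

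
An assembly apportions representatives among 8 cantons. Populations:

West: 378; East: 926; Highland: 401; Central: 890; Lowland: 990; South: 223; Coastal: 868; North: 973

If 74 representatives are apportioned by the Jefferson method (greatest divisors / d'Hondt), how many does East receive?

Standard divisor 5649/74 ≈ 76.338; standard quotas: West 4.952, East 12.130, Highland 5.253, Central 11.659, Lowland 12.969, South 2.921, Coastal 11.371, North 12.746.
Rounding down gives 4, 12, 5, 11, 12, 2, 11, 12 = 69 seats, so the divisor must be adjusted.
With modified divisor 73: modified quotas West 5.178, East 12.685, Highland 5.493, Central 12.192, Lowland 13.562, South 3.055, Coastal 11.890, North 13.329.
Rounding down: West 5, East 12, Highland 5, Central 12, Lowland 13, South 3, Coastal 11, North 13 (total 74).
East receives 12.

12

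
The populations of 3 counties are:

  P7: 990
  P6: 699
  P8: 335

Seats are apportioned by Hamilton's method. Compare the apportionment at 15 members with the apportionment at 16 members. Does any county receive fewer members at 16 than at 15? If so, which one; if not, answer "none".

At 15 seats: P7 7, P6 5, P8 3.
At 16 seats: P7 8, P6 5, P8 3.
No county's allocation decreased.

none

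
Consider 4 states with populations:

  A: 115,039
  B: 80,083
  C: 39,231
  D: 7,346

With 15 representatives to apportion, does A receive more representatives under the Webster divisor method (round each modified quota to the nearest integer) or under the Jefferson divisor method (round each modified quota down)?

Webster: A 7, B 5, C 3, D 0.
Jefferson: A 8, B 5, C 2, D 0.
A gets 7 under Webster and 8 under Jefferson.

Jefferson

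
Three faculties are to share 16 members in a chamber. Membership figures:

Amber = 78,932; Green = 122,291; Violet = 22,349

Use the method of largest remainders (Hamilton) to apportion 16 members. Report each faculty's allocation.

The standard divisor is 223572/16 ≈ 13973.25.
Standard quotas: Amber 5.6488, Green 8.7518, Violet 1.5994.
Lower quotas: Amber 5, Green 8, Violet 1 (sum 14, leaving 2 seats).
Remainders in descending order: Green 0.7518, Amber 0.6488, Violet 0.5994.
Largest remainders: Green, Amber receive the extra seats.

Amber: 6, Green: 9, Violet: 1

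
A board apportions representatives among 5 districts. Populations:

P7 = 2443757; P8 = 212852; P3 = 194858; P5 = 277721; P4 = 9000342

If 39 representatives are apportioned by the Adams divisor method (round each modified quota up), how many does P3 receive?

Standard divisor 12129530/39 ≈ 311013.59; standard quotas: P7 7.857, P8 0.684, P3 0.627, P5 0.893, P4 28.939.
Rounding up gives 8, 1, 1, 1, 29 = 40 seats, so the divisor must be adjusted.
With modified divisor 327400: modified quotas P7 7.464, P8 0.650, P3 0.595, P5 0.848, P4 27.490.
Rounding up: P7 8, P8 1, P3 1, P5 1, P4 28 (total 39).
P3 receives 1.

1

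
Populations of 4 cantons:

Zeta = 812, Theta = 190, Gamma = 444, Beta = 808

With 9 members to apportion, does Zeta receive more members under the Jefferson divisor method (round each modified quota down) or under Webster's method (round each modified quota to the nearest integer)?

Jefferson

Jefferson: Zeta 4, Theta 0, Gamma 2, Beta 3.
Webster: Zeta 3, Theta 1, Gamma 2, Beta 3.
Zeta gets 4 under Jefferson and 3 under Webster.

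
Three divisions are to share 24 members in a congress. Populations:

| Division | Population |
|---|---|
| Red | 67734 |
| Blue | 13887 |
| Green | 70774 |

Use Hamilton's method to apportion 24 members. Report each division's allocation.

The standard divisor is 152395/24 ≈ 6349.792.
Standard quotas: Red 10.6671, Blue 2.1870, Green 11.1459.
Lower quotas: Red 10, Blue 2, Green 11 (sum 23, leaving 1 seat).
Remainders in descending order: Red 0.6671, Blue 0.1870, Green 0.1459.
Largest remainder: Red receives the extra seat.

Red=11, Blue=2, Green=11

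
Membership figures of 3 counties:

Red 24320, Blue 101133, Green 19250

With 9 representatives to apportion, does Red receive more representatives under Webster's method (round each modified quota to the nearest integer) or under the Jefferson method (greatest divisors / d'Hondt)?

Webster

Webster: Red 2, Blue 6, Green 1.
Jefferson: Red 1, Blue 7, Green 1.
Red gets 2 under Webster and 1 under Jefferson.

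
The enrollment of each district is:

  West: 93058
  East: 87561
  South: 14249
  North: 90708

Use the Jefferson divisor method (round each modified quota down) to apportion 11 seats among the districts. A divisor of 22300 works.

West 4, East 3, South 0, North 4

With modified divisor 22300: modified quotas West 4.173, East 3.927, South 0.639, North 4.068.
Rounding down: West 4, East 3, South 0, North 4 (total 11).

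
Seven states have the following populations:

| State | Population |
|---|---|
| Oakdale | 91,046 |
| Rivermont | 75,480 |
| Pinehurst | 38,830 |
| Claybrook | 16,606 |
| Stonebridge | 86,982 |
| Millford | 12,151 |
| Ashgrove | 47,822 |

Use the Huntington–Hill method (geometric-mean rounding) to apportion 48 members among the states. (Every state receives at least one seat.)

Oakdale 12, Rivermont 10, Pinehurst 5, Claybrook 2, Stonebridge 11, Millford 2, Ashgrove 6

With divisor 7748: modified quotas Oakdale 11.751, Rivermont 9.742, Pinehurst 5.012, Claybrook 2.143, Stonebridge 11.226, Millford 1.568, Ashgrove 6.172.
Geometric-mean thresholds: Oakdale √(11·12)=11.489, Rivermont √(9·10)=9.487, Pinehurst √(5·6)=5.477, Claybrook √(2·3)=2.449, Stonebridge √(11·12)=11.489, Millford √(1·2)=1.414, Ashgrove √(6·7)=6.481.
Each quota rounded against its threshold gives Oakdale 12, Rivermont 10, Pinehurst 5, Claybrook 2, Stonebridge 11, Millford 2, Ashgrove 6 (total 48).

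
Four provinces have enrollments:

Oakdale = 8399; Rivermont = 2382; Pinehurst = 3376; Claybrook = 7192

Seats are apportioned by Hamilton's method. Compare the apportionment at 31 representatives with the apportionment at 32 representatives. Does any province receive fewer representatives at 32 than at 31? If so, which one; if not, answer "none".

Rivermont

At 31 seats: Oakdale 12, Rivermont 4, Pinehurst 5, Claybrook 10.
At 32 seats: Oakdale 13, Rivermont 3, Pinehurst 5, Claybrook 11.
Rivermont drops from 4 to 3.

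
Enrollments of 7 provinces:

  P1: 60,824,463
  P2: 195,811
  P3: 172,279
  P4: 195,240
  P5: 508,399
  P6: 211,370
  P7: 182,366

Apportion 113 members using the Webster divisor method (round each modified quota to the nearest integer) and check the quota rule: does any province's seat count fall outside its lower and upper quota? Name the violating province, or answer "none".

Standard quotas: P1 110.342, P2 0.355, P3 0.313, P4 0.354, P5 0.922, P6 0.383, P7 0.331.
Webster allocation: P1 112, P2 0, P3 0, P4 0, P5 1, P6 0, P7 0.
P1 has quota 110.342 (lower 110, upper 111) but receives 112 — outside the quota interval.

P1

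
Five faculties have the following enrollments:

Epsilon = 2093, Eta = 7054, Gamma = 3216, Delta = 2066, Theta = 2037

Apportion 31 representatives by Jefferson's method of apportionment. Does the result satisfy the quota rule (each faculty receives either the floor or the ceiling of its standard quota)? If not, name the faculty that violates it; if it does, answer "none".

Standard quotas: Epsilon 3.940, Eta 13.280, Gamma 6.055, Delta 3.890, Theta 3.835.
Jefferson allocation: Epsilon 4, Eta 13, Gamma 6, Delta 4, Theta 4.
Every allocation lies between the lower and upper quota.

none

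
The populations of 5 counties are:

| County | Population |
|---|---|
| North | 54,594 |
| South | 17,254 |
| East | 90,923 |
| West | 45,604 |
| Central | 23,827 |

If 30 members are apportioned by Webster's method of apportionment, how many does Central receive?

3

Standard divisor 232202/30 ≈ 7740.067; standard quotas: North 7.053, South 2.229, East 11.747, West 5.892, Central 3.078.
Rounding to the nearest integer gives North 7, South 2, East 12, West 6, Central 3 — total 30, matching the house size, so no adjustment is needed.
Central receives 3.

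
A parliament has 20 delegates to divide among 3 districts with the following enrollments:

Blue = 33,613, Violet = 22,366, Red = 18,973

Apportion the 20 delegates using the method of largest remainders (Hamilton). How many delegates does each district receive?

Blue=9, Violet=6, Red=5

Standard divisor: 74952 ÷ 20 ≈ 3747.6.
Standard quotas: Blue 8.9692, Violet 5.9681, Red 5.0627.
Lower quotas: Blue 8, Violet 5, Red 5 (sum 18, leaving 2 seats).
Remainders in descending order: Blue 0.9692, Violet 0.9681, Red 0.0627.
Largest remainders: Blue, Violet receive the extra seats.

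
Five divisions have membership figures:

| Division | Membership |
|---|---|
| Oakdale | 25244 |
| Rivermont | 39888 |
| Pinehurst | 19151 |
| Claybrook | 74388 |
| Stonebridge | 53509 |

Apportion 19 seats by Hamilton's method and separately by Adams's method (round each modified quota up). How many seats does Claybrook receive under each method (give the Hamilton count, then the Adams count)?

7 and 6

Hamilton: Oakdale 2, Rivermont 3, Pinehurst 2, Claybrook 7, Stonebridge 5.
Adams: Oakdale 2, Rivermont 4, Pinehurst 2, Claybrook 6, Stonebridge 5.
Claybrook gets 7 under Hamilton and 6 under Adams.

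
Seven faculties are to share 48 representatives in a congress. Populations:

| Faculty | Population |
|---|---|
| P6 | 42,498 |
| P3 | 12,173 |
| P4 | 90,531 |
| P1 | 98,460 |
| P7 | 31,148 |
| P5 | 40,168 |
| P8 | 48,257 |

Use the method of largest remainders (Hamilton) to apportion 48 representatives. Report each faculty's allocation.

P6: 6, P3: 2, P4: 12, P1: 13, P7: 4, P5: 5, P8: 6

The standard divisor is 363235/48 ≈ 7567.396.
Standard quotas: P6 5.6159, P3 1.6086, P4 11.9633, P1 13.0111, P7 4.1161, P5 5.3080, P8 6.3770.
Lower quotas: P6 5, P3 1, P4 11, P1 13, P7 4, P5 5, P8 6 (sum 45, leaving 3 seats).
Remainders in descending order: P4 0.9633, P6 0.6159, P3 0.6086, P8 0.3770, P5 0.3080, P7 0.1161, P1 0.0111.
The surplus seats go to P4, P6, P3.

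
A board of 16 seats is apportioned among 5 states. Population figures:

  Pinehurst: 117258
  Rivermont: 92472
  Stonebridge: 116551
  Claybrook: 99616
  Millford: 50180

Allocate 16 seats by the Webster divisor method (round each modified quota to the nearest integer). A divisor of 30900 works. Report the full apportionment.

Pinehurst 4, Rivermont 3, Stonebridge 4, Claybrook 3, Millford 2

With modified divisor 30900: modified quotas Pinehurst 3.795, Rivermont 2.993, Stonebridge 3.772, Claybrook 3.224, Millford 1.624.
Rounding to the nearest integer: Pinehurst 4, Rivermont 3, Stonebridge 4, Claybrook 3, Millford 2 (total 16).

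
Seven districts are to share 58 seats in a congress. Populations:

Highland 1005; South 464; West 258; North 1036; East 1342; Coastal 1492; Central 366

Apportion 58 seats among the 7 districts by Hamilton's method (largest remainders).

Highland 10; South 5; West 2; North 10; East 13; Coastal 14; Central 4

Standard divisor: 5963 ÷ 58 ≈ 102.81.
Standard quotas: Highland 9.775, South 4.513, West 2.509, North 10.077, East 13.053, Coastal 14.512, Central 3.560.
Lower quotas: Highland 9, South 4, West 2, North 10, East 13, Coastal 14, Central 3 (sum 55, leaving 3 seats).
Remainders in descending order: Highland 0.775, Central 0.560, South 0.513, Coastal 0.512, West 0.509, North 0.077, East 0.053.
Largest remainders: Highland, Central, South receive the extra seats.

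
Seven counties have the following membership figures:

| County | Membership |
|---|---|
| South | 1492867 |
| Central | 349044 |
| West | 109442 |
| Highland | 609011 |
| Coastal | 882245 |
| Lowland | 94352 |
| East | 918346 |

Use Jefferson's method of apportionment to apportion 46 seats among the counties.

South: 16, Central: 3, West: 1, Highland: 6, Coastal: 9, Lowland: 1, East: 10

Standard divisor 4455307/46 ≈ 96854.5; standard quotas: South 15.414, Central 3.604, West 1.130, Highland 6.288, Coastal 9.109, Lowland 0.974, East 9.482.
Rounding down gives 15, 3, 1, 6, 9, 0, 9 = 43 seats, so the divisor must be adjusted.
With modified divisor 90000: modified quotas South 16.587, Central 3.878, West 1.216, Highland 6.767, Coastal 9.803, Lowland 1.048, East 10.204.
Rounding down: South 16, Central 3, West 1, Highland 6, Coastal 9, Lowland 1, East 10 (total 46).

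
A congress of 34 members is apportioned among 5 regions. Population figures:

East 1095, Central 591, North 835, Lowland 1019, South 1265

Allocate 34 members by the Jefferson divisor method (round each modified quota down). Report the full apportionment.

East 8, Central 4, North 6, Lowland 7, South 9

Standard divisor 4805/34 ≈ 141.324; standard quotas: East 7.748, Central 4.182, North 5.908, Lowland 7.210, South 8.951.
Rounding down gives 7, 4, 5, 7, 8 = 31 seats, so the divisor must be adjusted.
With modified divisor 130: modified quotas East 8.423, Central 4.546, North 6.423, Lowland 7.838, South 9.731.
Rounding down: East 8, Central 4, North 6, Lowland 7, South 9 (total 34).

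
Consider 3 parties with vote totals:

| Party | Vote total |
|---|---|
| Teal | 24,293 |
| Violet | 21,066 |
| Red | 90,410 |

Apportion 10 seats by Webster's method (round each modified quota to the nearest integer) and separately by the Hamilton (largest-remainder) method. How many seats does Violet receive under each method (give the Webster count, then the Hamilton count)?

Webster: Teal 2, Violet 2, Red 6.
Hamilton: Teal 2, Violet 1, Red 7.
Violet gets 2 under Webster and 1 under Hamilton.

2 and 1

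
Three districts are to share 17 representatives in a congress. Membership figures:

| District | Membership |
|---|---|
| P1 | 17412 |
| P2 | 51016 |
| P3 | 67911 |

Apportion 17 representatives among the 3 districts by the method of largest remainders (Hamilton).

P1=2, P2=6, P3=9

The standard divisor is 136339/17 ≈ 8019.941.
Standard quotas: P1 2.1711, P2 6.3611, P3 8.4678.
Lower quotas: P1 2, P2 6, P3 8 (sum 16, leaving 1 seat).
Remainders in descending order: P3 0.4678, P2 0.3611, P1 0.1711.
Largest remainder: P3 receives the extra seat.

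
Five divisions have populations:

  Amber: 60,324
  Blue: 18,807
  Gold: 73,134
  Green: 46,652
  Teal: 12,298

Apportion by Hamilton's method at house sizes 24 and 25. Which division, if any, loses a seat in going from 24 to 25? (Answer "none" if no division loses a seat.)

At 24 seats: Amber 7, Blue 2, Gold 8, Green 5, Teal 2.
At 25 seats: Amber 7, Blue 2, Gold 9, Green 6, Teal 1.
Teal drops from 2 to 1.

Teal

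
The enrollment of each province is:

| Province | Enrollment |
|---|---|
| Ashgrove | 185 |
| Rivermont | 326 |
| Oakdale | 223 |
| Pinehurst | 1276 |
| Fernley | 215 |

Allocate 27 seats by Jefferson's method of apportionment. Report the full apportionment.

Standard divisor 2225/27 ≈ 82.407; standard quotas: Ashgrove 2.245, Rivermont 3.956, Oakdale 2.706, Pinehurst 15.484, Fernley 2.609.
Rounding down gives 2, 3, 2, 15, 2 = 24 seats, so the divisor must be adjusted.
With modified divisor 74.84: modified quotas Ashgrove 2.472, Rivermont 4.356, Oakdale 2.980, Pinehurst 17.050, Fernley 2.873.
Rounding down: Ashgrove 2, Rivermont 4, Oakdale 2, Pinehurst 17, Fernley 2 (total 27).

Ashgrove=2; Rivermont=4; Oakdale=2; Pinehurst=17; Fernley=2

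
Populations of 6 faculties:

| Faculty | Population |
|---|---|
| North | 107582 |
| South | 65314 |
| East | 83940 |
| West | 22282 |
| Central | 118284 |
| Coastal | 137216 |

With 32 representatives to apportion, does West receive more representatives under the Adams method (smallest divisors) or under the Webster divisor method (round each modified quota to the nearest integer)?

Adams

Adams: North 6, South 4, East 5, West 2, Central 7, Coastal 8.
Webster: North 7, South 4, East 5, West 1, Central 7, Coastal 8.
West gets 2 under Adams and 1 under Webster.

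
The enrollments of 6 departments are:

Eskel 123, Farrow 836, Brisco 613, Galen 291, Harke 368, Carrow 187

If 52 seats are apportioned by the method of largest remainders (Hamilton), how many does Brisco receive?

13

The standard divisor is 2418/52 ≈ 46.5.
Standard quotas: Eskel 2.645, Farrow 17.978, Brisco 13.183, Galen 6.258, Harke 7.914, Carrow 4.022.
Lower quotas: Eskel 2, Farrow 17, Brisco 13, Galen 6, Harke 7, Carrow 4 (sum 49, leaving 3 seats).
Remainders in descending order: Farrow 0.978, Harke 0.914, Eskel 0.645, Galen 0.258, Brisco 0.183, Carrow 0.022.
The surplus seats go to Farrow, Harke, Eskel.
Brisco receives 13.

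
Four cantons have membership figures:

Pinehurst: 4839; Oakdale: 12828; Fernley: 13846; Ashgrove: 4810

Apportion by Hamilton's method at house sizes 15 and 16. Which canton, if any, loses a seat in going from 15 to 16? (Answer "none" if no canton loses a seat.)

none

At 15 seats: Pinehurst 2, Oakdale 5, Fernley 6, Ashgrove 2.
At 16 seats: Pinehurst 2, Oakdale 6, Fernley 6, Ashgrove 2.
No canton's allocation decreased.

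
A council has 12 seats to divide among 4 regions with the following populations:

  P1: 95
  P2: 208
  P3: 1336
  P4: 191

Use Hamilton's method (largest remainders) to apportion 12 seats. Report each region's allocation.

The standard divisor is 1830/12 ≈ 152.5.
Standard quotas: P1 0.623, P2 1.364, P3 8.761, P4 1.252.
Lower quotas: P1 0, P2 1, P3 8, P4 1 (sum 10, leaving 2 seats).
Remainders in descending order: P3 0.761, P1 0.623, P2 0.364, P4 0.252.
The surplus seats go to P3, P1.

P1 1; P2 1; P3 9; P4 1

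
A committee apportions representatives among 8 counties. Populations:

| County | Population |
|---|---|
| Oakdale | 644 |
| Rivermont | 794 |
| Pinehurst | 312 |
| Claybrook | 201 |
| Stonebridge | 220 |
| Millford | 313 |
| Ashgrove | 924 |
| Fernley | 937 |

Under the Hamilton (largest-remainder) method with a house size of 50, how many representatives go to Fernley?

11

Total 4345; standard divisor 4345/50 ≈ 86.9.
Standard quotas: Oakdale 7.411, Rivermont 9.137, Pinehurst 3.590, Claybrook 2.313, Stonebridge 2.532, Millford 3.602, Ashgrove 10.633, Fernley 10.783.
Lower quotas: Oakdale 7, Rivermont 9, Pinehurst 3, Claybrook 2, Stonebridge 2, Millford 3, Ashgrove 10, Fernley 10 (sum 46, leaving 4 seats).
Remainders in descending order: Fernley 0.783, Ashgrove 0.633, Millford 0.602, Pinehurst 0.590, Stonebridge 0.532, Oakdale 0.411, Claybrook 0.313, Rivermont 0.137.
The surplus seats go to Fernley, Ashgrove, Millford, Pinehurst.
Fernley receives 11.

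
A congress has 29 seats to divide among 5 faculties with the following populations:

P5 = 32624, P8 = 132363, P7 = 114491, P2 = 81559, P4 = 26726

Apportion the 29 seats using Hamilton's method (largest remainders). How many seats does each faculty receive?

P5 2, P8 10, P7 9, P2 6, P4 2

Total 387763; standard divisor 387763/29 ≈ 13371.138.
Standard quotas: P5 2.4399, P8 9.8992, P7 8.5625, P2 6.0996, P4 1.9988.
Lower quotas: P5 2, P8 9, P7 8, P2 6, P4 1 (sum 26, leaving 3 seats).
Remainders in descending order: P4 0.9988, P8 0.8992, P7 0.5625, P5 0.4399, P2 0.0996.
The surplus seats go to P4, P8, P7.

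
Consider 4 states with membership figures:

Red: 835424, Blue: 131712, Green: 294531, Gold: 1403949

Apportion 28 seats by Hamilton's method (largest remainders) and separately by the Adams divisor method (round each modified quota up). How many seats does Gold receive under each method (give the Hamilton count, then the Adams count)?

15 and 14

Hamilton: Red 9, Blue 1, Green 3, Gold 15.
Adams: Red 9, Blue 2, Green 3, Gold 14.
Gold gets 15 under Hamilton and 14 under Adams.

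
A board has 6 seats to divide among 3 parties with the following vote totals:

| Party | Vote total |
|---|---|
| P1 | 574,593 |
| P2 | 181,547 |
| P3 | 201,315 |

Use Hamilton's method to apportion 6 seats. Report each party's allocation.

The standard divisor is 957455/6 ≈ 159575.833.
Standard quotas: P1 3.6008, P2 1.1377, P3 1.2616.
Lower quotas: P1 3, P2 1, P3 1 (sum 5, leaving 1 seat).
Remainders in descending order: P1 0.6008, P3 0.2616, P2 0.1377.
The surplus seat goes to P1.

P1 4, P2 1, P3 1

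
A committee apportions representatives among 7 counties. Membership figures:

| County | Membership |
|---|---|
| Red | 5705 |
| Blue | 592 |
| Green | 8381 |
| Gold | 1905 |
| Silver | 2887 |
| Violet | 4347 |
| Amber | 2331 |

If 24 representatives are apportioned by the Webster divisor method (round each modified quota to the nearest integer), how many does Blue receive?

1

Standard divisor 26148/24 ≈ 1089.5; standard quotas: Red 5.236, Blue 0.543, Green 7.693, Gold 1.749, Silver 2.650, Violet 3.990, Amber 2.140.
Rounding to the nearest integer gives 5, 1, 8, 2, 3, 4, 2 = 25 seats, so the divisor must be adjusted.
With modified divisor 1136: modified quotas Red 5.022, Blue 0.521, Green 7.378, Gold 1.677, Silver 2.541, Violet 3.827, Amber 2.052.
Rounding to the nearest integer: Red 5, Blue 1, Green 7, Gold 2, Silver 3, Violet 4, Amber 2 (total 24).
Blue receives 1.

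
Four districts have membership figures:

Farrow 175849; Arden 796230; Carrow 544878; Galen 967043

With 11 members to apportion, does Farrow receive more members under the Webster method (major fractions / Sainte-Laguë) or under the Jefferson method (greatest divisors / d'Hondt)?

Webster

Webster: Farrow 1, Arden 4, Carrow 2, Galen 4.
Jefferson: Farrow 0, Arden 4, Carrow 2, Galen 5.
Farrow gets 1 under Webster and 0 under Jefferson.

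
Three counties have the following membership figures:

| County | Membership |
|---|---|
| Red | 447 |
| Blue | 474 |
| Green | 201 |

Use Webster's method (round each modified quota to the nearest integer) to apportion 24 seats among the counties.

Standard divisor 1122/24 ≈ 46.75; standard quotas: Red 9.561, Blue 10.139, Green 4.299.
Rounding to the nearest integer gives Red 10, Blue 10, Green 4 — total 24, matching the house size, so no adjustment is needed.

Red 10, Blue 10, Green 4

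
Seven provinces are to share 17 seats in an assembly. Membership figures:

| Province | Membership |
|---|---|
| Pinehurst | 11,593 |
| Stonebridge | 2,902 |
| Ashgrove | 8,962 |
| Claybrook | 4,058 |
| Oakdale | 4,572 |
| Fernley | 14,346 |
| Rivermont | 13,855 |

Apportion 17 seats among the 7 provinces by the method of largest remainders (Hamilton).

The standard divisor is 60288/17 ≈ 3546.353.
Standard quotas: Pinehurst 3.2690, Stonebridge 0.8183, Ashgrove 2.5271, Claybrook 1.1443, Oakdale 1.2892, Fernley 4.0453, Rivermont 3.9068.
Lower quotas: Pinehurst 3, Stonebridge 0, Ashgrove 2, Claybrook 1, Oakdale 1, Fernley 4, Rivermont 3 (sum 14, leaving 3 seats).
Remainders in descending order: Rivermont 0.9068, Stonebridge 0.8183, Ashgrove 0.5271, Oakdale 0.2892, Pinehurst 0.2690, Claybrook 0.1443, Fernley 0.0453.
Largest remainders: Rivermont, Stonebridge, Ashgrove receive the extra seats.

Pinehurst=3, Stonebridge=1, Ashgrove=3, Claybrook=1, Oakdale=1, Fernley=4, Rivermont=4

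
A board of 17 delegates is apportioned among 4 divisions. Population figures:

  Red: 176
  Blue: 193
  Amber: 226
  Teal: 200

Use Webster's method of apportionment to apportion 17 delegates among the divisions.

Red 4; Blue 4; Amber 5; Teal 4

Standard divisor 795/17 ≈ 46.765; standard quotas: Red 3.764, Blue 4.127, Amber 4.833, Teal 4.277.
Rounding to the nearest integer gives Red 4, Blue 4, Amber 5, Teal 4 — total 17, matching the house size, so no adjustment is needed.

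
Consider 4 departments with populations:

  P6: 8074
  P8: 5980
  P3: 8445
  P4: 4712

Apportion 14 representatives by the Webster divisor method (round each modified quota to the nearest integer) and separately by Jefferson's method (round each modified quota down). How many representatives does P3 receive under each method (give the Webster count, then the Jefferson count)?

Webster: P6 4, P8 3, P3 4, P4 3.
Jefferson: P6 4, P8 3, P3 5, P4 2.
P3 gets 4 under Webster and 5 under Jefferson.

4 and 5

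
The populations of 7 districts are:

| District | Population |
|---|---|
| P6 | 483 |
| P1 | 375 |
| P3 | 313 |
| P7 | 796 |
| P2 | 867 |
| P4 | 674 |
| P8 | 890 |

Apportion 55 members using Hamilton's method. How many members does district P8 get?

11

Total 4398; standard divisor 4398/55 ≈ 79.964.
Standard quotas: P6 6.040, P1 4.690, P3 3.914, P7 9.955, P2 10.842, P4 8.429, P8 11.130.
Lower quotas: P6 6, P1 4, P3 3, P7 9, P2 10, P4 8, P8 11 (sum 51, leaving 4 seats).
Remainders in descending order: P7 0.955, P3 0.914, P2 0.842, P1 0.690, P4 0.429, P8 0.130, P6 0.040.
The surplus seats go to P7, P3, P2, P1.
P8 receives 11.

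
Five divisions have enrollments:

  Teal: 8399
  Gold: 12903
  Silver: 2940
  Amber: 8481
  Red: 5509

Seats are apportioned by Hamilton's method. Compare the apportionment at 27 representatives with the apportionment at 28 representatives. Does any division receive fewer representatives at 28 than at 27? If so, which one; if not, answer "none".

none

At 27 seats: Teal 6, Gold 9, Silver 2, Amber 6, Red 4.
At 28 seats: Teal 6, Gold 10, Silver 2, Amber 6, Red 4.
No division's allocation decreased.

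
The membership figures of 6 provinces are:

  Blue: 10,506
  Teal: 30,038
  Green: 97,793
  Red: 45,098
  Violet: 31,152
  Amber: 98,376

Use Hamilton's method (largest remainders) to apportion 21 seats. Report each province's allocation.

The standard divisor is 312963/21 = 14903.
Standard quotas: Blue 0.7050, Teal 2.0156, Green 6.5620, Red 3.0261, Violet 2.0903, Amber 6.6011.
Lower quotas: Blue 0, Teal 2, Green 6, Red 3, Violet 2, Amber 6 (sum 19, leaving 2 seats).
Remainders in descending order: Blue 0.7050, Amber 0.6011, Green 0.5620, Violet 0.0903, Red 0.0261, Teal 0.0156.
The surplus seats go to Blue, Amber.

Blue 1, Teal 2, Green 6, Red 3, Violet 2, Amber 7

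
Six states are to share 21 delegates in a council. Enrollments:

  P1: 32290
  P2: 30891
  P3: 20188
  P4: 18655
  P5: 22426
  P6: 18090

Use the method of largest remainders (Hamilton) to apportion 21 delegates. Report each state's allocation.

Total 142540; standard divisor 142540/21 ≈ 6787.619.
Standard quotas: P1 4.7572, P2 4.5511, P3 2.9742, P4 2.7484, P5 3.3040, P6 2.6651.
Lower quotas: P1 4, P2 4, P3 2, P4 2, P5 3, P6 2 (sum 17, leaving 4 seats).
Remainders in descending order: P3 0.9742, P1 0.7572, P4 0.7484, P6 0.6651, P2 0.5511, P5 0.3040.
Largest remainders: P3, P1, P4, P6 receive the extra seats.

P1 5, P2 4, P3 3, P4 3, P5 3, P6 3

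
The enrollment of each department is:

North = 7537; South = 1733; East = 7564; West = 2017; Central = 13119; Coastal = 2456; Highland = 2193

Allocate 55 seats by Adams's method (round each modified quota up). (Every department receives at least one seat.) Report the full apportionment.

North=11, South=3, East=11, West=3, Central=19, Coastal=4, Highland=4

Standard divisor 36619/55 ≈ 665.8; standard quotas: North 11.320, South 2.603, East 11.361, West 3.029, Central 19.704, Coastal 3.689, Highland 3.294.
Rounding up gives 12, 3, 12, 4, 20, 4, 4 = 59 seats, so the divisor must be adjusted.
With modified divisor 700: modified quotas North 10.767, South 2.476, East 10.806, West 2.881, Central 18.741, Coastal 3.509, Highland 3.133.
Rounding up: North 11, South 3, East 11, West 3, Central 19, Coastal 4, Highland 4 (total 55).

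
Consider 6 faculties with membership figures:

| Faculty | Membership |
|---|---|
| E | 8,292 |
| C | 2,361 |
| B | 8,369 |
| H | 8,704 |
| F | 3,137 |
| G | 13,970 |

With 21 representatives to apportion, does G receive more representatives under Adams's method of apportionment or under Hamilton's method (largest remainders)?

Hamilton

Adams: E 4, C 1, B 4, H 4, F 2, G 6.
Hamilton: E 4, C 1, B 4, H 4, F 1, G 7.
G gets 6 under Adams and 7 under Hamilton.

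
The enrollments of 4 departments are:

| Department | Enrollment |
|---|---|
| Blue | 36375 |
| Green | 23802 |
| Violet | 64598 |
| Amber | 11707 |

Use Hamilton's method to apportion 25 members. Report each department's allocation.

The standard divisor is 136482/25 ≈ 5459.28.
Standard quotas: Blue 6.6630, Green 4.3599, Violet 11.8327, Amber 2.1444.
Lower quotas: Blue 6, Green 4, Violet 11, Amber 2 (sum 23, leaving 2 seats).
Remainders in descending order: Violet 0.8327, Blue 0.6630, Green 0.3599, Amber 0.1444.
Largest remainders: Violet, Blue receive the extra seats.

Blue: 7; Green: 4; Violet: 12; Amber: 2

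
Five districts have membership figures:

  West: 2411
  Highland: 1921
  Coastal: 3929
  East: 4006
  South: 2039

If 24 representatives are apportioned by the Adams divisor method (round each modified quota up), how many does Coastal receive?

Standard divisor 14306/24 ≈ 596.083; standard quotas: West 4.045, Highland 3.223, Coastal 6.591, East 6.721, South 3.421.
Rounding up gives 5, 4, 7, 7, 4 = 27 seats, so the divisor must be adjusted.
With modified divisor 660: modified quotas West 3.653, Highland 2.911, Coastal 5.953, East 6.070, South 3.089.
Rounding up: West 4, Highland 3, Coastal 6, East 7, South 4 (total 24).
Coastal receives 6.

6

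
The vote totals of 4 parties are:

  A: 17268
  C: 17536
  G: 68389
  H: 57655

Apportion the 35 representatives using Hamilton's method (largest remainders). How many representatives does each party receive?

A 4, C 4, G 15, H 12

Total 160848; standard divisor 160848/35 ≈ 4595.657.
Standard quotas: A 3.7575, C 3.8158, G 14.8812, H 12.5455.
Lower quotas: A 3, C 3, G 14, H 12 (sum 32, leaving 3 seats).
Remainders in descending order: G 0.8812, C 0.8158, A 0.7575, H 0.5455.
Largest remainders: G, C, A receive the extra seats.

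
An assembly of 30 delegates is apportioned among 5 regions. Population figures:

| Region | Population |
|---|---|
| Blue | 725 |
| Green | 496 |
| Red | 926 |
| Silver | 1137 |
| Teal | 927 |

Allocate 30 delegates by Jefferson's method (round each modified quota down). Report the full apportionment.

Blue 5; Green 3; Red 7; Silver 8; Teal 7

Standard divisor 4211/30 ≈ 140.367; standard quotas: Blue 5.165, Green 3.534, Red 6.597, Silver 8.100, Teal 6.604.
Rounding down gives 5, 3, 6, 8, 6 = 28 seats, so the divisor must be adjusted.
With modified divisor 130: modified quotas Blue 5.577, Green 3.815, Red 7.123, Silver 8.746, Teal 7.131.
Rounding down: Blue 5, Green 3, Red 7, Silver 8, Teal 7 (total 30).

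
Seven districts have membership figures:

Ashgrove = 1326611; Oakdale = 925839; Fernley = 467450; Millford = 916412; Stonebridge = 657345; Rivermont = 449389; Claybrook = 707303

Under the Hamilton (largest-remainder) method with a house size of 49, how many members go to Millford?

8

Total 5450349; standard divisor 5450349/49 ≈ 111231.612.
Standard quotas: Ashgrove 11.9266, Oakdale 8.3235, Fernley 4.2025, Millford 8.2388, Stonebridge 5.9097, Rivermont 4.0401, Claybrook 6.3588.
Lower quotas: Ashgrove 11, Oakdale 8, Fernley 4, Millford 8, Stonebridge 5, Rivermont 4, Claybrook 6 (sum 46, leaving 3 seats).
Remainders in descending order: Ashgrove 0.9266, Stonebridge 0.9097, Claybrook 0.3588, Oakdale 0.3235, Millford 0.2388, Fernley 0.2025, Rivermont 0.0401.
The surplus seats go to Ashgrove, Stonebridge, Claybrook.
Millford receives 8.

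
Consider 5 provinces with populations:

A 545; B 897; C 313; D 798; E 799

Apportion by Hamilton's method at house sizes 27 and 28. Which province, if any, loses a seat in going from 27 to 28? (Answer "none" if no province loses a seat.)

none

At 27 seats: A 4, B 7, C 3, D 6, E 7.
At 28 seats: A 4, B 7, C 3, D 7, E 7.
No province's allocation decreased.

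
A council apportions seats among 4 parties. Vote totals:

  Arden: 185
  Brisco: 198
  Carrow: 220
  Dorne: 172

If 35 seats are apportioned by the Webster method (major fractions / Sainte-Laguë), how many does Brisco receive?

Standard divisor 775/35 ≈ 22.143; standard quotas: Arden 8.355, Brisco 8.942, Carrow 9.935, Dorne 7.768.
Rounding to the nearest integer gives Arden 8, Brisco 9, Carrow 10, Dorne 8 — total 35, matching the house size, so no adjustment is needed.
Brisco receives 9.

9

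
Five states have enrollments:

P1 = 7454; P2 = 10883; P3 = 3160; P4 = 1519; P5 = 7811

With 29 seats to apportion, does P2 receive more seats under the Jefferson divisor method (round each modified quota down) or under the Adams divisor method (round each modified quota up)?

Jefferson

Jefferson: P1 7, P2 11, P3 3, P4 1, P5 7.
Adams: P1 7, P2 10, P3 3, P4 2, P5 7.
P2 gets 11 under Jefferson and 10 under Adams.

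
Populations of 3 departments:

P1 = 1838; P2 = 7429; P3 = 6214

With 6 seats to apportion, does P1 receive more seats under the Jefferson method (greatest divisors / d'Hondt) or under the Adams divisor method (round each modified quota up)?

Adams

Jefferson: P1 0, P2 3, P3 3.
Adams: P1 1, P2 3, P3 2.
P1 gets 0 under Jefferson and 1 under Adams.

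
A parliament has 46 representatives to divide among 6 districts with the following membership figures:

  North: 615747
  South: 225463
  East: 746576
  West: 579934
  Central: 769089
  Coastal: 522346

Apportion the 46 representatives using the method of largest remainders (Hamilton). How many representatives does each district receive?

Standard divisor: 3459155 ÷ 46 ≈ 75199.022.
Standard quotas: North 8.1882, South 2.9982, East 9.9280, West 7.7120, Central 10.2274, Coastal 6.9462.
Lower quotas: North 8, South 2, East 9, West 7, Central 10, Coastal 6 (sum 42, leaving 4 seats).
Remainders in descending order: South 0.9982, Coastal 0.9462, East 0.9280, West 0.7120, Central 0.2274, North 0.1882.
The surplus seats go to South, Coastal, East, West.

North=8, South=3, East=10, West=8, Central=10, Coastal=7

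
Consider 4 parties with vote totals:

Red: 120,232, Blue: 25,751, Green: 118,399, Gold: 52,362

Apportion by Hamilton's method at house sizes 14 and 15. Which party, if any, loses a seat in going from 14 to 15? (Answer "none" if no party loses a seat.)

Gold

At 14 seats: Red 5, Blue 1, Green 5, Gold 3.
At 15 seats: Red 6, Blue 1, Green 6, Gold 2.
Gold drops from 3 to 2.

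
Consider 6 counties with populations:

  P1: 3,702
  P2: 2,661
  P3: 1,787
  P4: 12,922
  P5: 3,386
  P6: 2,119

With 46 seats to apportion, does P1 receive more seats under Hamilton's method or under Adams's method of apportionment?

Hamilton: P1 6, P2 5, P3 3, P4 22, P5 6, P6 4.
Adams: P1 7, P2 5, P3 3, P4 21, P5 6, P6 4.
P1 gets 6 under Hamilton and 7 under Adams.

Adams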